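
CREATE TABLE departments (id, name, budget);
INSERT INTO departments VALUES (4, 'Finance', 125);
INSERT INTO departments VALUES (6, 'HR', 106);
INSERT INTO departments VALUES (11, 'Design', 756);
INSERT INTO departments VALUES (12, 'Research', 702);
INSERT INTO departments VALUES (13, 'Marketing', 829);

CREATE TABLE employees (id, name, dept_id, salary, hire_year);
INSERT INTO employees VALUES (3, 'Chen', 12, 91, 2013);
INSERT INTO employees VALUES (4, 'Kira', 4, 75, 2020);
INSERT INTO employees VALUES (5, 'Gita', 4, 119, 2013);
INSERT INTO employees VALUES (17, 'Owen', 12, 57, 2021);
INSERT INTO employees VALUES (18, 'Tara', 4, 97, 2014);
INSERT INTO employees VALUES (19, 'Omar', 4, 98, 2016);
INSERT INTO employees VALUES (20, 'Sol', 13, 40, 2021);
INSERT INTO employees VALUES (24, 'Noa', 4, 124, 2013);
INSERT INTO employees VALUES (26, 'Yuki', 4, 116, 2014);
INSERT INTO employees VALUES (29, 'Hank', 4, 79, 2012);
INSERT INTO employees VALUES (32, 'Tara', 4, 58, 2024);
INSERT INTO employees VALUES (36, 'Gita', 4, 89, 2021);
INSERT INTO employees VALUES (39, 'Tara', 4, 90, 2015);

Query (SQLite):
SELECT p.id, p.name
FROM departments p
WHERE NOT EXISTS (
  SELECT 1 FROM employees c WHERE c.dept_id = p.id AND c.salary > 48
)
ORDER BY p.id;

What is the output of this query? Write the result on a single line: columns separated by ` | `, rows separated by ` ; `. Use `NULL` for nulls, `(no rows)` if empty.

For each departments row, check whether any employees with matching dept_id has salary > 48.
Keep rows where that is false.

6 | HR ; 11 | Design ; 13 | Marketing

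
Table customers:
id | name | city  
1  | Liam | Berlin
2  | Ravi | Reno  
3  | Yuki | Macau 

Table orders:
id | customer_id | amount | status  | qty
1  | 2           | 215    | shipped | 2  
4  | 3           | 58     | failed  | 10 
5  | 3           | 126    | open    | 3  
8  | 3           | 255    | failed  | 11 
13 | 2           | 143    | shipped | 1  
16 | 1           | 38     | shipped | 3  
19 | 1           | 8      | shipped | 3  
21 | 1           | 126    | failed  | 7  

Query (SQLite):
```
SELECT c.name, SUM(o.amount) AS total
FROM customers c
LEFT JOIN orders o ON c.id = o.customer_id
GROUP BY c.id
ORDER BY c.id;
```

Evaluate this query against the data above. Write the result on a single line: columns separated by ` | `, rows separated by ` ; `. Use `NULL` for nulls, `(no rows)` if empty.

Liam | 172 ; Ravi | 358 ; Yuki | 439

LEFT JOIN keeps every customers row; unmatched ones get NULL for orders columns.
Group by customers.id and compute SUM(o.amount). SUM over an all-NULL group is NULL.
  1: ids {16, 19, 21} → SUM(o.amount)=172
  2: ids {1, 13} → SUM(o.amount)=358
  3: ids {4, 5, 8} → SUM(o.amount)=439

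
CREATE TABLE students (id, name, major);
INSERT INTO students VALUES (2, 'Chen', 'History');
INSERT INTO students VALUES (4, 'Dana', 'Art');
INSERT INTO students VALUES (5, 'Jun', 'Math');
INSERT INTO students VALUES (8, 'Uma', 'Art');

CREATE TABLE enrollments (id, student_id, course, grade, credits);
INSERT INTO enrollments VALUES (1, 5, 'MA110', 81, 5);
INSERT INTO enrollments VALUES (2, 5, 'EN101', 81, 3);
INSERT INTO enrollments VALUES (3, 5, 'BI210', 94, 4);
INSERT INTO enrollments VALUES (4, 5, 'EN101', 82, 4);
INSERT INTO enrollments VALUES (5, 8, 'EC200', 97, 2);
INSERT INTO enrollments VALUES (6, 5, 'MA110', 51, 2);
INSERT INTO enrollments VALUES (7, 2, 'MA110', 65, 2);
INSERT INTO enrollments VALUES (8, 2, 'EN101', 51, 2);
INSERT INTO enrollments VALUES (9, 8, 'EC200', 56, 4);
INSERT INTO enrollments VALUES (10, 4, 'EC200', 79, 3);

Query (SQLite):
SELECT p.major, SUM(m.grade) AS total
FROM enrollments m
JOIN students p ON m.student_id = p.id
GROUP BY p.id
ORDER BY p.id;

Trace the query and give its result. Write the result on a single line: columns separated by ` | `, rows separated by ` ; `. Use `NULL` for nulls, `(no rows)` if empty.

History | 116 ; Art | 79 ; Math | 389 ; Art | 153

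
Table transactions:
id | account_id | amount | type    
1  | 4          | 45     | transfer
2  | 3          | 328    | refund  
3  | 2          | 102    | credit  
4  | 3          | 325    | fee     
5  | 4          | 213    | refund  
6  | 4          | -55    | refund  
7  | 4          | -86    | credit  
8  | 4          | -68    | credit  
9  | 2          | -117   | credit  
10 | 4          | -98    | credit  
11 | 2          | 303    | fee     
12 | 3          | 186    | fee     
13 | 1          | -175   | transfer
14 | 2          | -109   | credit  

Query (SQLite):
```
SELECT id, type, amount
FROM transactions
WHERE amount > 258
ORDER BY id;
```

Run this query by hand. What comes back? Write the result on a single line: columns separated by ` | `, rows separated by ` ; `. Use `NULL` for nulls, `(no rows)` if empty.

2 | refund | 328 ; 4 | fee | 325 ; 11 | fee | 303

amount > 258: ids {2, 4, 11}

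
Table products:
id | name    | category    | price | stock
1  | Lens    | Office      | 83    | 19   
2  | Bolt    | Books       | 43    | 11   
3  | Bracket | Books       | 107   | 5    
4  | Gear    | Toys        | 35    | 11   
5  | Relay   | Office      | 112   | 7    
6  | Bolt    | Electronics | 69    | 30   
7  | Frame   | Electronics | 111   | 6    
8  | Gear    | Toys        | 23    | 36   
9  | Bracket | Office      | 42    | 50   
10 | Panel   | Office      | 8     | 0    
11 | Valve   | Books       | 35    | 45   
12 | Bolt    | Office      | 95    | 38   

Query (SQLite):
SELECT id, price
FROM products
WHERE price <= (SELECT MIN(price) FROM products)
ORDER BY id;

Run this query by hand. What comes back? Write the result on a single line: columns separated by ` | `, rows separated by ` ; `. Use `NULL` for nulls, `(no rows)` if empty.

10 | 8

Scalar subquery: MIN(price) over all products rows = 8.
Keep rows where price <= that value.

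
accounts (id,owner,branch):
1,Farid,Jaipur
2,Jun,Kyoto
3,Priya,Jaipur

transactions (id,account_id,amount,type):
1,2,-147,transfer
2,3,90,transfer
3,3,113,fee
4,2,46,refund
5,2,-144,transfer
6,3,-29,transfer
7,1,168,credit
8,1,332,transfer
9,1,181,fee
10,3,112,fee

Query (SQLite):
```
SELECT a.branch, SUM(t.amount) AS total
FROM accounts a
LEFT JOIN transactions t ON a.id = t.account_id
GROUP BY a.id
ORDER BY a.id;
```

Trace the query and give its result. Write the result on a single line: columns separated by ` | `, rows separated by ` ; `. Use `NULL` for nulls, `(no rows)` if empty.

Jaipur | 681 ; Kyoto | -245 ; Jaipur | 286

LEFT JOIN keeps every accounts row; unmatched ones get NULL for transactions columns.
Group by accounts.id and compute SUM(t.amount). SUM over an all-NULL group is NULL.
  1: ids {7, 8, 9} → SUM(t.amount)=681
  2: ids {1, 4, 5} → SUM(t.amount)=-245
  3: ids {2, 3, 6, 10} → SUM(t.amount)=286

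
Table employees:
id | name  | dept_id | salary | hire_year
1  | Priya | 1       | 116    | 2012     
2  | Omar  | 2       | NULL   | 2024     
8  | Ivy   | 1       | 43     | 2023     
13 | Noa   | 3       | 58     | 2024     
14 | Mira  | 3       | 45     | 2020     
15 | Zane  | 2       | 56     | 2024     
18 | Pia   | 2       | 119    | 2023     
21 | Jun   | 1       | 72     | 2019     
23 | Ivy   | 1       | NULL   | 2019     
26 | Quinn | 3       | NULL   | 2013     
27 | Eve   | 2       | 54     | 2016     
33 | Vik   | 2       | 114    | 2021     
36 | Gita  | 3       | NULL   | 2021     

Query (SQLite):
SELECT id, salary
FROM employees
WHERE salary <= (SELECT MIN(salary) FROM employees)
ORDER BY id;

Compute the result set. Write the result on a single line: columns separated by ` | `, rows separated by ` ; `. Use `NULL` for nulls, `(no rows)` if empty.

8 | 43

Scalar subquery: MIN(salary) over all employees rows = 43.
Keep rows where salary <= that value.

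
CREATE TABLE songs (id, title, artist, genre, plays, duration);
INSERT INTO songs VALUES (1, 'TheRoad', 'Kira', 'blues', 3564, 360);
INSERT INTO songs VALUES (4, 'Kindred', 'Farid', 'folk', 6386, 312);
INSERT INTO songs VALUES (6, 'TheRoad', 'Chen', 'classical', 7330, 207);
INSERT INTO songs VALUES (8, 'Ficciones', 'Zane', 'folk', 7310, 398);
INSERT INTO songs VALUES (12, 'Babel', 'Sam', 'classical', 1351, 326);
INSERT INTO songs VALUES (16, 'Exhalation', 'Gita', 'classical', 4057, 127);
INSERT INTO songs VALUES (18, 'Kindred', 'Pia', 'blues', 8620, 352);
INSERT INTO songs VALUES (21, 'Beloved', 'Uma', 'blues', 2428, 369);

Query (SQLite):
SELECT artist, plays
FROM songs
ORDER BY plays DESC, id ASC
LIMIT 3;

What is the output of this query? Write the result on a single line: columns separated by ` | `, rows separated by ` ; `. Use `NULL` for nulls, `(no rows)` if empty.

Sort by plays desc, tiebreak id asc: (8620, id=18), (7330, id=6), (7310, id=8), (6386, id=4), (4057, id=16), (3564, id=1) …. Take first 3.

Pia | 8620 ; Chen | 7330 ; Zane | 7310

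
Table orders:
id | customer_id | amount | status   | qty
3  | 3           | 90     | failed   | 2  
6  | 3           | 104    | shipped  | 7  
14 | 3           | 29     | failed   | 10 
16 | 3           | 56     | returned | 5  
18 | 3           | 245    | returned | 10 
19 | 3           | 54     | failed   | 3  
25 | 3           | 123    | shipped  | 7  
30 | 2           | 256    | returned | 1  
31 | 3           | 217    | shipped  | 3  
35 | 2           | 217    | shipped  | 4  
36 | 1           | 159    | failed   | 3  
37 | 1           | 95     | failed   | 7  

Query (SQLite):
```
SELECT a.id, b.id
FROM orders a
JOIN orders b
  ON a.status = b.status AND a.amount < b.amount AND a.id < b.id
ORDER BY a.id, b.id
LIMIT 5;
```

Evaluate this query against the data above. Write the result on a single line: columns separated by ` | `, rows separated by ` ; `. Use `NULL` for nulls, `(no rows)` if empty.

Pairs (a,b) with same status, a.amount < b.amount, a.id < b.id.
status groups: failed:{3,14,19,36,37} returned:{16,18,30} shipped:{6,25,31,35}
Ordered by (a.id, b.id); first 5.

3 | 36 ; 3 | 37 ; 6 | 25 ; 6 | 31 ; 6 | 35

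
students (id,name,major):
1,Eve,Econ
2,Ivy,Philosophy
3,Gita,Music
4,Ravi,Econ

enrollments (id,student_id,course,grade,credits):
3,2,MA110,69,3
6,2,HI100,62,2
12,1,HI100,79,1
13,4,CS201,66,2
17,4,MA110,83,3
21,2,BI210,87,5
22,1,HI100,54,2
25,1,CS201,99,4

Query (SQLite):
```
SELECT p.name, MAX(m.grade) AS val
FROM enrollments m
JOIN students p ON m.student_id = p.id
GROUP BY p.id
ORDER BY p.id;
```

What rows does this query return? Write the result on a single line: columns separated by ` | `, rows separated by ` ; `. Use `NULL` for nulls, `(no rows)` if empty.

Eve | 99 ; Ivy | 87 ; Ravi | 83

Join each enrollments row to its students via student_id.
Group joined rows by students.id; compute MAX(m.grade) per group.
  1: ids {12, 22, 25} → MAX(m.grade)=99
  2: ids {3, 6, 21} → MAX(m.grade)=87
  4: ids {13, 17} → MAX(m.grade)=83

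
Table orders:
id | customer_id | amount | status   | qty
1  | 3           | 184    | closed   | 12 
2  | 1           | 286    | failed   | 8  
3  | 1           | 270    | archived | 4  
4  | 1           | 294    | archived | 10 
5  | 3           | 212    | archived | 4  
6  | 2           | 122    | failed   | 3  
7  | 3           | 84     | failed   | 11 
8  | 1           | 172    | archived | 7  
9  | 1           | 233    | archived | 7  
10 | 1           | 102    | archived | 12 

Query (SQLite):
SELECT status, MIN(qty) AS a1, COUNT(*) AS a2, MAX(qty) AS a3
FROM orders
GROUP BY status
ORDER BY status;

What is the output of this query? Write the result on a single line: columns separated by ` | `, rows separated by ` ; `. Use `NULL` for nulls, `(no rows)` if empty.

Group orders by status.
Per group compute: MIN(qty), COUNT(*), MAX(qty).
  archived: ids {3, 4, 5, 8, 9, 10} → MIN(qty)=4, COUNT(*)=6, MAX(qty)=12
  closed: ids {1} → MIN(qty)=12, COUNT(*)=1, MAX(qty)=12
  failed: ids {2, 6, 7} → MIN(qty)=3, COUNT(*)=3, MAX(qty)=11

archived | 4 | 6 | 12 ; closed | 12 | 1 | 12 ; failed | 3 | 3 | 11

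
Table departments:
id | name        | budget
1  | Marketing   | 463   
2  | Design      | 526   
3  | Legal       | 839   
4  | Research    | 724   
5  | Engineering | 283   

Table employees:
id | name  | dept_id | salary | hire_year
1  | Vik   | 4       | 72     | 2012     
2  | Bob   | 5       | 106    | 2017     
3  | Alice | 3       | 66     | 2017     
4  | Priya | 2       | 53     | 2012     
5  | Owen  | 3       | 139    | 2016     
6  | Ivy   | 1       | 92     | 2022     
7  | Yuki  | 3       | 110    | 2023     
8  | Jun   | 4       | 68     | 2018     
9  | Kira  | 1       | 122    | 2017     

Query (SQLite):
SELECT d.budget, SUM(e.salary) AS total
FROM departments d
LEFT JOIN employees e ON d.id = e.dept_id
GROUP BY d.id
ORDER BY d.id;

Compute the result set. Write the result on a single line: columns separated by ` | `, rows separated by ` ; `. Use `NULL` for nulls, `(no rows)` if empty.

LEFT JOIN keeps every departments row; unmatched ones get NULL for employees columns.
Group by departments.id and compute SUM(e.salary). SUM over an all-NULL group is NULL.
  1: ids {6, 9} → SUM(e.salary)=214
  2: ids {4} → SUM(e.salary)=53
  3: ids {3, 5, 7} → SUM(e.salary)=315
  4: ids {1, 8} → SUM(e.salary)=140
  5: ids {2} → SUM(e.salary)=106

463 | 214 ; 526 | 53 ; 839 | 315 ; 724 | 140 ; 283 | 106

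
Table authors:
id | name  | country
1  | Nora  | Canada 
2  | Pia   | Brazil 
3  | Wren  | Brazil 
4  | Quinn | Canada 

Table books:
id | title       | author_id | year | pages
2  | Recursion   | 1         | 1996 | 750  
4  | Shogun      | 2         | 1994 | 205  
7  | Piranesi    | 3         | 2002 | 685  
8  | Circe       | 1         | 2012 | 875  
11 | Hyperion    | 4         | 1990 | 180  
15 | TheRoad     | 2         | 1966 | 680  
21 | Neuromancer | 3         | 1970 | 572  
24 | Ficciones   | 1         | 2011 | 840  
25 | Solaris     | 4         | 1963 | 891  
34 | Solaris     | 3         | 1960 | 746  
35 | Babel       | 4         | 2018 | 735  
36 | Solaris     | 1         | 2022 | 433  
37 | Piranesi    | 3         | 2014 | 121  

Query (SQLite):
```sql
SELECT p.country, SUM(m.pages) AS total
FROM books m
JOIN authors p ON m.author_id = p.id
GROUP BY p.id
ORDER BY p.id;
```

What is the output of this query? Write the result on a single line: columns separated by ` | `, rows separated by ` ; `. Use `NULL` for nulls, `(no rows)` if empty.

Join each books row to its authors via author_id.
Group joined rows by authors.id; compute SUM(m.pages) per group.
  1: ids {2, 8, 24, 36} → SUM(m.pages)=2898
  2: ids {4, 15} → SUM(m.pages)=885
  3: ids {7, 21, 34, 37} → SUM(m.pages)=2124
  4: ids {11, 25, 35} → SUM(m.pages)=1806

Canada | 2898 ; Brazil | 885 ; Brazil | 2124 ; Canada | 1806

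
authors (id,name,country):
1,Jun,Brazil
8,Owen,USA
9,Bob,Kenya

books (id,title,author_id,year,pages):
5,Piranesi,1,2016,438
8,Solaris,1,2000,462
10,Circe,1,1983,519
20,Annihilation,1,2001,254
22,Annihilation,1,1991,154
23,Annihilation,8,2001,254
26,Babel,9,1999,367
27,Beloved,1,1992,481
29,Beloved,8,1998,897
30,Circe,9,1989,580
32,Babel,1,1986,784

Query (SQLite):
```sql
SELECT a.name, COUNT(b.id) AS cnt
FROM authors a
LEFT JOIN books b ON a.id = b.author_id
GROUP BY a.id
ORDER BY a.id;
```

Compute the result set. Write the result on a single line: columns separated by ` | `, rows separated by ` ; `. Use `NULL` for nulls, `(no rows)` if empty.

LEFT JOIN keeps every authors row; unmatched ones get NULL for books columns.
Group by authors.id and compute COUNT(b.id). COUNT(col) of an all-NULL group is 0.
  1: ids {5, 8, 10, 20, 22, 27, 32} → COUNT(b.id)=7
  8: ids {23, 29} → COUNT(b.id)=2
  9: ids {26, 30} → COUNT(b.id)=2

Jun | 7 ; Owen | 2 ; Bob | 2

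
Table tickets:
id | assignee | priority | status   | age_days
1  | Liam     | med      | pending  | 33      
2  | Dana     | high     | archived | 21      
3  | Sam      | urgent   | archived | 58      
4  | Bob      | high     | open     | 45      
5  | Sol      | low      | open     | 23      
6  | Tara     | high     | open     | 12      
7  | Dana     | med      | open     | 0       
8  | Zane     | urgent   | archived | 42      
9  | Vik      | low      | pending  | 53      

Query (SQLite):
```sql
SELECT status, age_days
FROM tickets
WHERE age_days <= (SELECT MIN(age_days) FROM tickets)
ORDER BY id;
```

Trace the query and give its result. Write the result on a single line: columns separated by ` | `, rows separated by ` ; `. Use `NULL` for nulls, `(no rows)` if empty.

Scalar subquery: MIN(age_days) over all tickets rows = 0.
Keep rows where age_days <= that value.

open | 0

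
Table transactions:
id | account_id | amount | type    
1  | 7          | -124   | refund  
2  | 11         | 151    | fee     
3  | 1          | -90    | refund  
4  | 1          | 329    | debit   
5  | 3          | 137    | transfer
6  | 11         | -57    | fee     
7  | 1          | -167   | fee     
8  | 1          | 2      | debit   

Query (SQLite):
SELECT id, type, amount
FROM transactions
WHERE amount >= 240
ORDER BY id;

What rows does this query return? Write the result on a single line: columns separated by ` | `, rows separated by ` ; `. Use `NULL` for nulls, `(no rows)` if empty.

amount >= 240: ids {4}

4 | debit | 329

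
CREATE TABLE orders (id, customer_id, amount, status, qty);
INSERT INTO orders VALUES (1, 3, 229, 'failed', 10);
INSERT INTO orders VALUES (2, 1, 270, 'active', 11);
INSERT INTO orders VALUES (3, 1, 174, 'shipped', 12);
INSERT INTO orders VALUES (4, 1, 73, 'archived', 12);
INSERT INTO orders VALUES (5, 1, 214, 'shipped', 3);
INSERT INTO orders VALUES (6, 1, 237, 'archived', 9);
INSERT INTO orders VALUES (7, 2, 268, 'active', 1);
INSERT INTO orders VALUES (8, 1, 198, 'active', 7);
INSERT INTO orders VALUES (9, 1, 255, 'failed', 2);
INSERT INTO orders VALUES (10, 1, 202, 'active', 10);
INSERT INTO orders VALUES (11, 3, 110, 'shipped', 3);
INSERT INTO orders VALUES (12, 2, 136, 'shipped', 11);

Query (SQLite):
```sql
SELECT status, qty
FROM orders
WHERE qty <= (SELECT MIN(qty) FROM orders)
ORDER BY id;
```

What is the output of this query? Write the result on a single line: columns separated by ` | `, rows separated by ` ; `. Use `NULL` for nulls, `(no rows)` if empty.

active | 1

Scalar subquery: MIN(qty) over all orders rows = 1.
Keep rows where qty <= that value.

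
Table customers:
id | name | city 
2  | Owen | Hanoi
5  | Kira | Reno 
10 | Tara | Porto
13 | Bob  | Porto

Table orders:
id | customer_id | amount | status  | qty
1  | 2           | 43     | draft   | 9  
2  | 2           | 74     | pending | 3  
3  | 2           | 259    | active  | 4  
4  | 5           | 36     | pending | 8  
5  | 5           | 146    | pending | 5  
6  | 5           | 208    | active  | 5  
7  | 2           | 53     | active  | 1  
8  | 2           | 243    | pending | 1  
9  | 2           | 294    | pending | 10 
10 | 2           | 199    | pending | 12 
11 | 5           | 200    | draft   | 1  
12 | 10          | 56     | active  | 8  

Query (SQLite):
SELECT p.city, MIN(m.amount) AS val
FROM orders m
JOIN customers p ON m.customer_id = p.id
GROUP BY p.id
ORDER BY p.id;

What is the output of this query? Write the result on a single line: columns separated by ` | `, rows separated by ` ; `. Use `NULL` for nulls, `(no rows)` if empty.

Hanoi | 43 ; Reno | 36 ; Porto | 56

Join each orders row to its customers via customer_id.
Group joined rows by customers.id; compute MIN(m.amount) per group.
  2: ids {1, 2, 3, 7, 8, 9, 10} → MIN(m.amount)=43
  5: ids {4, 5, 6, 11} → MIN(m.amount)=36
  10: ids {12} → MIN(m.amount)=56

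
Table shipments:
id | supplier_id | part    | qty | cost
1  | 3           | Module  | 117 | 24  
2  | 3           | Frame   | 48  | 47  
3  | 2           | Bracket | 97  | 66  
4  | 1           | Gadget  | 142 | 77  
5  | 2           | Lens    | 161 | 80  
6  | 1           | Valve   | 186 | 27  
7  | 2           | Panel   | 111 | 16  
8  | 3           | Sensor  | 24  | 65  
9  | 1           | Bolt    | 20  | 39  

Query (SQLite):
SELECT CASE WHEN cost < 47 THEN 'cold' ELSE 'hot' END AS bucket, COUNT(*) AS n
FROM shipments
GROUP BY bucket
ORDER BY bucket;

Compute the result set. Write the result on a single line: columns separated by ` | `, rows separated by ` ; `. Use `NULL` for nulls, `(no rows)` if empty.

Bucket rows by cost < 47 → 'cold' else 'hot'; count each bucket.

cold | 4 ; hot | 5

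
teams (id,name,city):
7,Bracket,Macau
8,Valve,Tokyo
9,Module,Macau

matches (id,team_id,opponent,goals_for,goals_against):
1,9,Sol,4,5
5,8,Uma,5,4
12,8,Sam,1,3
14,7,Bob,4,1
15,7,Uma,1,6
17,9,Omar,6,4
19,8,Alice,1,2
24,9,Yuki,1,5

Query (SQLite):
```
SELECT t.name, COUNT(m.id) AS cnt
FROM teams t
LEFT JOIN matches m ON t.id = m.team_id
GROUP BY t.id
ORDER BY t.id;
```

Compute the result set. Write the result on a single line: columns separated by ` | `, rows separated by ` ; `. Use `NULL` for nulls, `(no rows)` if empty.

LEFT JOIN keeps every teams row; unmatched ones get NULL for matches columns.
Group by teams.id and compute COUNT(m.id). COUNT(col) of an all-NULL group is 0.
  7: ids {14, 15} → COUNT(m.id)=2
  8: ids {5, 12, 19} → COUNT(m.id)=3
  9: ids {1, 17, 24} → COUNT(m.id)=3

Bracket | 2 ; Valve | 3 ; Module | 3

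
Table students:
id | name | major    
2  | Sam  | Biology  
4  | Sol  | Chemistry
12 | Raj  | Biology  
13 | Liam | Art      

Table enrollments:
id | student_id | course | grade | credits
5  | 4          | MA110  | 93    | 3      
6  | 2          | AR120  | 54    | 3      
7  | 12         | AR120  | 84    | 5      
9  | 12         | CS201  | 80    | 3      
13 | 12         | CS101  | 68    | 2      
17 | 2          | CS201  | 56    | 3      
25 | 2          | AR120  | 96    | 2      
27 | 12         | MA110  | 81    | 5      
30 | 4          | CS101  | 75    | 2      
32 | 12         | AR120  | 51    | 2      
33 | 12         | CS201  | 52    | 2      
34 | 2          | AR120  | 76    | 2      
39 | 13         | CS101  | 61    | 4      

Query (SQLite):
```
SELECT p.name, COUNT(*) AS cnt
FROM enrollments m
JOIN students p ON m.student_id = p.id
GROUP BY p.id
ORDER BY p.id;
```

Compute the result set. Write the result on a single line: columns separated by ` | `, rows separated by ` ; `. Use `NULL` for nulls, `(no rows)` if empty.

Sam | 4 ; Sol | 2 ; Raj | 6 ; Liam | 1

Join each enrollments row to its students via student_id.
Group joined rows by students.id; compute COUNT(*) per group.
  2: ids {6, 17, 25, 34} → COUNT(*)=4
  4: ids {5, 30} → COUNT(*)=2
  12: ids {7, 9, 13, 27, 32, 33} → COUNT(*)=6
  13: ids {39} → COUNT(*)=1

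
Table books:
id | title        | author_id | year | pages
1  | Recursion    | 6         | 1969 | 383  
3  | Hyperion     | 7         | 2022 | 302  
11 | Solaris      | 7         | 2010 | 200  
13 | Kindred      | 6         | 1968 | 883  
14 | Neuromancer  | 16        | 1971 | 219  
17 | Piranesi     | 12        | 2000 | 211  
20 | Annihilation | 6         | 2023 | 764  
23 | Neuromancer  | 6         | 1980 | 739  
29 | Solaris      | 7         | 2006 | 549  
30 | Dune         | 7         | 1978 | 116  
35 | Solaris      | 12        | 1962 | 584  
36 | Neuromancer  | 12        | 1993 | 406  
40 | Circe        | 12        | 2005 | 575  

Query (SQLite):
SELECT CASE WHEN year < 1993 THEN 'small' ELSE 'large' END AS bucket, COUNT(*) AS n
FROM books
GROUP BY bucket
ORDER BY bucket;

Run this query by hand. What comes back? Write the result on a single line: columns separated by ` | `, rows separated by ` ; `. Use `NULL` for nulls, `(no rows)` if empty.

large | 7 ; small | 6

Bucket rows by year < 1993 → 'small' else 'large'; count each bucket.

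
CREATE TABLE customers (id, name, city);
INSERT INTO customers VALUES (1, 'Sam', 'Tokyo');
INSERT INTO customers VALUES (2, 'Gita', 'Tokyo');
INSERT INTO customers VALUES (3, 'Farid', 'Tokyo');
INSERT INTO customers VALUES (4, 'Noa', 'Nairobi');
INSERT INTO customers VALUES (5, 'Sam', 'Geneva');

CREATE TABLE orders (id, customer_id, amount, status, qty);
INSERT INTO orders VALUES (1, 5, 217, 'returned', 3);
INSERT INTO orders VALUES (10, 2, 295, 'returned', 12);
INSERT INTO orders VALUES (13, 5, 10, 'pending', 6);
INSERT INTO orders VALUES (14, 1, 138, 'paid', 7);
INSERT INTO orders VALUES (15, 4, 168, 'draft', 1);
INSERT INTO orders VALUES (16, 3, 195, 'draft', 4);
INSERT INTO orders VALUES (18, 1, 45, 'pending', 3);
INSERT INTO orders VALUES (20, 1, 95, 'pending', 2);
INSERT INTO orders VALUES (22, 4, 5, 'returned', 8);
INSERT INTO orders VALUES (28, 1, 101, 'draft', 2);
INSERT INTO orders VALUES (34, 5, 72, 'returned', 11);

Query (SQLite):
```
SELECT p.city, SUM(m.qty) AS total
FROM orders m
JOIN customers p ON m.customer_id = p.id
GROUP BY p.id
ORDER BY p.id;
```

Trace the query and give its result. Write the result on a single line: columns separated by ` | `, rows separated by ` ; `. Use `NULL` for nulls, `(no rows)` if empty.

Tokyo | 14 ; Tokyo | 12 ; Tokyo | 4 ; Nairobi | 9 ; Geneva | 20

Join each orders row to its customers via customer_id.
Group joined rows by customers.id; compute SUM(m.qty) per group.
  1: ids {14, 18, 20, 28} → SUM(m.qty)=14
  2: ids {10} → SUM(m.qty)=12
  3: ids {16} → SUM(m.qty)=4
  4: ids {15, 22} → SUM(m.qty)=9
  5: ids {1, 13, 34} → SUM(m.qty)=20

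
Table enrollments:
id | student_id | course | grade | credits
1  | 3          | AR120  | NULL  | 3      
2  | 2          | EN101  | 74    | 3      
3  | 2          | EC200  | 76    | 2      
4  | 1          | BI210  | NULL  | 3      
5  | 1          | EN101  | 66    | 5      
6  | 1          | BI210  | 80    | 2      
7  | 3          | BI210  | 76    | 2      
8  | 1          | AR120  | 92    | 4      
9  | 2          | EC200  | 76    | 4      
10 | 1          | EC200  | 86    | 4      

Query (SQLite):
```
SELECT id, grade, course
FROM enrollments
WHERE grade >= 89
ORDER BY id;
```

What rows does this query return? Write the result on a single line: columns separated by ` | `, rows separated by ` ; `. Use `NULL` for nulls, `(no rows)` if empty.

8 | 92 | AR120

grade >= 89: ids {8}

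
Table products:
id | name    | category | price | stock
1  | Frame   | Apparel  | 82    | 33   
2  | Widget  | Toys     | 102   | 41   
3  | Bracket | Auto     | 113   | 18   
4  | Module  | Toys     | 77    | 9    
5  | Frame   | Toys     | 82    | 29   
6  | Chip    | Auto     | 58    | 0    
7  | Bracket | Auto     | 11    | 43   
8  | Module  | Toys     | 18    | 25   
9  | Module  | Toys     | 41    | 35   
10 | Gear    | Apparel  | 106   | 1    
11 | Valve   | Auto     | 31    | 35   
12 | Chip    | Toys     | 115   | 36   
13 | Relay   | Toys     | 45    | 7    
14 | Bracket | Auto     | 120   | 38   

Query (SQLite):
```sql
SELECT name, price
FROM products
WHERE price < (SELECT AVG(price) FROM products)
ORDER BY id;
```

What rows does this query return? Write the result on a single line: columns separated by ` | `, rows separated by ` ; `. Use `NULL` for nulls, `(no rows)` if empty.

Scalar subquery: AVG(price) over all products rows = 71.5.
Keep rows where price < that value.

Chip | 58 ; Bracket | 11 ; Module | 18 ; Module | 41 ; Valve | 31 ; Relay | 45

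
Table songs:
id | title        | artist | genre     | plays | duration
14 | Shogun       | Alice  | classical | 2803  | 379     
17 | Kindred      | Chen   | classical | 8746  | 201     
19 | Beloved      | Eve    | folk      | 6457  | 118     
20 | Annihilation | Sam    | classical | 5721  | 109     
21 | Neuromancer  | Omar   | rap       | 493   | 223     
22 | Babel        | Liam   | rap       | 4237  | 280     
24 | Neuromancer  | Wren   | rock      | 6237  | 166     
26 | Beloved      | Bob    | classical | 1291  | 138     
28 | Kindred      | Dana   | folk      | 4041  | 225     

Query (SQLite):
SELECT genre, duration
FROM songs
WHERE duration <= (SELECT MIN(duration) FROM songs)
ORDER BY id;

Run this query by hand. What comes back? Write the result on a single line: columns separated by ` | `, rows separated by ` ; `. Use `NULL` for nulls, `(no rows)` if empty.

Scalar subquery: MIN(duration) over all songs rows = 109.
Keep rows where duration <= that value.

classical | 109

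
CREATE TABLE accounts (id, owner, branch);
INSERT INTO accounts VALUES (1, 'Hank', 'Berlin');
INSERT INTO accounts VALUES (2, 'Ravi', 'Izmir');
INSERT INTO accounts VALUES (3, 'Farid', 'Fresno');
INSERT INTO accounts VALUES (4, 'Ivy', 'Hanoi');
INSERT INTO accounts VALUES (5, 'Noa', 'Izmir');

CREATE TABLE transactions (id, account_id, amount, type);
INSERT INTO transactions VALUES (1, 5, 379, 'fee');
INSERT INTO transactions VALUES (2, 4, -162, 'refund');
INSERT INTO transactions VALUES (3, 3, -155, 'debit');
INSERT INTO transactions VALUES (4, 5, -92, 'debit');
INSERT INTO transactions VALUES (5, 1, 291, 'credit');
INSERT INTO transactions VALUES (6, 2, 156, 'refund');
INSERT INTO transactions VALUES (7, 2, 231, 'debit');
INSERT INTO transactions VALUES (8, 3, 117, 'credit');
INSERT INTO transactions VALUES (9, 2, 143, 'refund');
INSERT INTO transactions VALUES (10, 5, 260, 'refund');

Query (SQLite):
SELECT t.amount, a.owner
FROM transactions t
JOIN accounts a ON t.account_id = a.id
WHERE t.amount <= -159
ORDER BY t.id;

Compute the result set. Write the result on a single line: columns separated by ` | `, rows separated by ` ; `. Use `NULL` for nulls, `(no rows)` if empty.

Each transactions row matches the accounts row where account_id = accounts.id.
Then keep rows with t.amount <= -159.

-162 | Ivy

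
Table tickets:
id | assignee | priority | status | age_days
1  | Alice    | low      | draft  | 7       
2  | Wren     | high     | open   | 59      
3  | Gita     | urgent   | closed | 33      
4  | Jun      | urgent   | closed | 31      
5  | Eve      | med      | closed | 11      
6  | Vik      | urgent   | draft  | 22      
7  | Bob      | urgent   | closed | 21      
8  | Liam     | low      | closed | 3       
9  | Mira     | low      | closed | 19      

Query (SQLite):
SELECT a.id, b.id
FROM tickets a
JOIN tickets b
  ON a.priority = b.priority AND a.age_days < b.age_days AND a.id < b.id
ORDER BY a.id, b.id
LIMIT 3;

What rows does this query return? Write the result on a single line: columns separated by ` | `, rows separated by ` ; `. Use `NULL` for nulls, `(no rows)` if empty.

1 | 9 ; 8 | 9

Pairs (a,b) with same priority, a.age_days < b.age_days, a.id < b.id.
priority groups: high:{2} low:{1,8,9} med:{5} urgent:{3,4,6,7}
Ordered by (a.id, b.id); first 3.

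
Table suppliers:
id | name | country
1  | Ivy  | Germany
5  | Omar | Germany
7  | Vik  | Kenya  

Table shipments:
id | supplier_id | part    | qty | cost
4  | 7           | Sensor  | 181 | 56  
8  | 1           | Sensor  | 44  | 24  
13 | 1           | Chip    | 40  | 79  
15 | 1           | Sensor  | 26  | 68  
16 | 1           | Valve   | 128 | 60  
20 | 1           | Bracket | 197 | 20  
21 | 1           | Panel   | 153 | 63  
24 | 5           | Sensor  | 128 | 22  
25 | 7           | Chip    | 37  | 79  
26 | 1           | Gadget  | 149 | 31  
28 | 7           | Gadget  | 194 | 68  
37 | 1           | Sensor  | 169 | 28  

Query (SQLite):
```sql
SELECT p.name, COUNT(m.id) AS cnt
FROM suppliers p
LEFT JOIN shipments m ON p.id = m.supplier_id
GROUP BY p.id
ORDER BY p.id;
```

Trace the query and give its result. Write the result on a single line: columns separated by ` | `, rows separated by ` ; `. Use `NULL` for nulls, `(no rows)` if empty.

Ivy | 8 ; Omar | 1 ; Vik | 3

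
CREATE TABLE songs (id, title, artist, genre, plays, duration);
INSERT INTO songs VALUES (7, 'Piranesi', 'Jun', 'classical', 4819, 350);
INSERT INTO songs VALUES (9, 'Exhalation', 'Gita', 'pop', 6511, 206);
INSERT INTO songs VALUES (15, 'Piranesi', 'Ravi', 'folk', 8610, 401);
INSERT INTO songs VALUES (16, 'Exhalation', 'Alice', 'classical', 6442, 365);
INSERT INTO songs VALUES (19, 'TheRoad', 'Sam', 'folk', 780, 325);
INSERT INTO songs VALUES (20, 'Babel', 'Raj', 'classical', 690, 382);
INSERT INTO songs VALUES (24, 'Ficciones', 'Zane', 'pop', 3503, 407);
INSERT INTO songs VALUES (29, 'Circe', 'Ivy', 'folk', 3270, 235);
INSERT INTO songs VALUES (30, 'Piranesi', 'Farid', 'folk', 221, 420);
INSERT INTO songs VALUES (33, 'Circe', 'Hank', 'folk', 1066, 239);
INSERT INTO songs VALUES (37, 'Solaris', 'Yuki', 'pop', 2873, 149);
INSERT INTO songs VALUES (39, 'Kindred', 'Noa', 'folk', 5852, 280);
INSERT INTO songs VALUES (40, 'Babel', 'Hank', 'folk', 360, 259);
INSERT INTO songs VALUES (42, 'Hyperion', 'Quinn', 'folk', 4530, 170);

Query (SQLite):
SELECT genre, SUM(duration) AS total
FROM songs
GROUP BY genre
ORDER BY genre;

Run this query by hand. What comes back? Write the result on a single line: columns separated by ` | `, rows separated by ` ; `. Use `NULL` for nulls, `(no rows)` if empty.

Partition songs by genre; compute SUM(duration) within each group.
  classical: ids {7, 16, 20} → SUM(duration)=1097
  folk: ids {15, 19, 29, 30, 33, 39, 40, 42} → SUM(duration)=2329
  pop: ids {9, 24, 37} → SUM(duration)=762

classical | 1097 ; folk | 2329 ; pop | 762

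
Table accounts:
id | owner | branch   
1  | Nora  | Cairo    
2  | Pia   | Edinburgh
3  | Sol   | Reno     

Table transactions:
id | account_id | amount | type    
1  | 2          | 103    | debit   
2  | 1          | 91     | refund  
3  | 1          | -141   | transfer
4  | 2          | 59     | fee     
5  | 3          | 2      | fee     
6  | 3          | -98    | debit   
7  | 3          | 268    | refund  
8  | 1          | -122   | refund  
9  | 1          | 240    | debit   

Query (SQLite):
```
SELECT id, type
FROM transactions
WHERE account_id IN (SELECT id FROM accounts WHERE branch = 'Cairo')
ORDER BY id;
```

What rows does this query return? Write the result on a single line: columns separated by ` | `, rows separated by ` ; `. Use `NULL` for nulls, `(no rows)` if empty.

2 | refund ; 3 | transfer ; 8 | refund ; 9 | debit

Inner query: accounts.id where branch = 'Cairo'.
Outer: keep transactions rows whose account_id is in that set.
Inner query → {1}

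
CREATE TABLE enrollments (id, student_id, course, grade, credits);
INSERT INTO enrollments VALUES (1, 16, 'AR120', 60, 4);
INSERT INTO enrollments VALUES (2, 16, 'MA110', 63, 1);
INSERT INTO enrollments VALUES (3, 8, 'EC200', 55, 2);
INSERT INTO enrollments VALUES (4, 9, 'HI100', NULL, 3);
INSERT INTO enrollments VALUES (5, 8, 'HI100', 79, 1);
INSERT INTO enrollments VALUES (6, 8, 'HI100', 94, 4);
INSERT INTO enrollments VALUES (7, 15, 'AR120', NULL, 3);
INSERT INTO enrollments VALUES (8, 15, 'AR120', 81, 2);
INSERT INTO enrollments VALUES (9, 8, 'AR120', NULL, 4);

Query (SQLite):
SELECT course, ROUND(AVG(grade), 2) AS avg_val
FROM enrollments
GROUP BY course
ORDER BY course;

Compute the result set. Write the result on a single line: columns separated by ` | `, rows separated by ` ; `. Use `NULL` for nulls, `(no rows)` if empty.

Partition enrollments by course; compute ROUND(AVG(grade), 2) within each group.
  AR120: ids {1, 7, 8, 9} → ROUND(AVG(grade), 2)=70.5
  EC200: ids {3} → ROUND(AVG(grade), 2)=55
  HI100: ids {4, 5, 6} → ROUND(AVG(grade), 2)=86.5
  MA110: ids {2} → ROUND(AVG(grade), 2)=63

AR120 | 70.5 ; EC200 | 55 ; HI100 | 86.5 ; MA110 | 63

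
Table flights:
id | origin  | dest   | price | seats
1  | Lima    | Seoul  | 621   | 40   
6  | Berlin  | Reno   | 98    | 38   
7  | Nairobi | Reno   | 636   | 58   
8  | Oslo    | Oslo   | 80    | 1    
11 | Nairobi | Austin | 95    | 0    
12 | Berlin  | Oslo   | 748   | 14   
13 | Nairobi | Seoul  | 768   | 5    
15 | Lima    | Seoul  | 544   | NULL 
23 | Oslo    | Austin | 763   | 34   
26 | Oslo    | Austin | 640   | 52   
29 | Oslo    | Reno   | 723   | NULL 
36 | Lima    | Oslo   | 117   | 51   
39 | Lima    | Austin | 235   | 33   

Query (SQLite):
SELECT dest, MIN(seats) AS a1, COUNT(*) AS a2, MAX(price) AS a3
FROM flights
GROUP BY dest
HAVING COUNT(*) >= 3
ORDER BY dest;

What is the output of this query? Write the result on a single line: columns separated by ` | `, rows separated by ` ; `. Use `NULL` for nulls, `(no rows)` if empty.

Austin | 0 | 4 | 763 ; Oslo | 1 | 3 | 748 ; Reno | 38 | 3 | 723 ; Seoul | 5 | 3 | 768

Group flights by dest.
Per group compute: MIN(seats), COUNT(*), MAX(price).
HAVING: drop groups with fewer than 3 rows.
  Austin: ids {11, 23, 26, 39} → MIN(seats)=0, COUNT(*)=4, MAX(price)=763
  Oslo: ids {8, 12, 36} → MIN(seats)=1, COUNT(*)=3, MAX(price)=748
  Reno: ids {6, 7, 29} → MIN(seats)=38, COUNT(*)=3, MAX(price)=723
  Seoul: ids {1, 13, 15} → MIN(seats)=5, COUNT(*)=3, MAX(price)=768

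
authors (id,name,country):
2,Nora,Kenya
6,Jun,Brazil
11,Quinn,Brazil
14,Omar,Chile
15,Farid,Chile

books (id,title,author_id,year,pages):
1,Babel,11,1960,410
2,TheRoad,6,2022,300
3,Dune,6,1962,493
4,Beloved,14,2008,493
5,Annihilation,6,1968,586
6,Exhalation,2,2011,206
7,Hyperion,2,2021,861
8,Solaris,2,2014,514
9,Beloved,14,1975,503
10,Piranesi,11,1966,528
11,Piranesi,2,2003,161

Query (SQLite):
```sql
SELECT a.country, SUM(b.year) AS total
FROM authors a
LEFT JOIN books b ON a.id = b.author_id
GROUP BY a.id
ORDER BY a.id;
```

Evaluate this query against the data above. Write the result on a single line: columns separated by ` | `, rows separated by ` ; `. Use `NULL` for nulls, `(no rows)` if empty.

Kenya | 8049 ; Brazil | 5952 ; Brazil | 3926 ; Chile | 3983 ; Chile | NULL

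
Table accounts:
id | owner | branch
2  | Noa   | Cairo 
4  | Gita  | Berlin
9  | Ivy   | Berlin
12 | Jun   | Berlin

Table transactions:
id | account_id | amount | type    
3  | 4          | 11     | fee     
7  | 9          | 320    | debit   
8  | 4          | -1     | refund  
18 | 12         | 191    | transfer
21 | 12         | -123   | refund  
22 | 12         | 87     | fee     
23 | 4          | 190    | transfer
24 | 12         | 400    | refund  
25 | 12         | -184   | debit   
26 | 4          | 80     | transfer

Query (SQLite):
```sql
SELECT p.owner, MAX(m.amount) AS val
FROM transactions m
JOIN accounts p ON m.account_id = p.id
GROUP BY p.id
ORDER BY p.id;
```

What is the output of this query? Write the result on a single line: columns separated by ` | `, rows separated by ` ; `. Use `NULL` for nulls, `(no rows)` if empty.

Join each transactions row to its accounts via account_id.
Group joined rows by accounts.id; compute MAX(m.amount) per group.
  4: ids {3, 8, 23, 26} → MAX(m.amount)=190
  9: ids {7} → MAX(m.amount)=320
  12: ids {18, 21, 22, 24, 25} → MAX(m.amount)=400

Gita | 190 ; Ivy | 320 ; Jun | 400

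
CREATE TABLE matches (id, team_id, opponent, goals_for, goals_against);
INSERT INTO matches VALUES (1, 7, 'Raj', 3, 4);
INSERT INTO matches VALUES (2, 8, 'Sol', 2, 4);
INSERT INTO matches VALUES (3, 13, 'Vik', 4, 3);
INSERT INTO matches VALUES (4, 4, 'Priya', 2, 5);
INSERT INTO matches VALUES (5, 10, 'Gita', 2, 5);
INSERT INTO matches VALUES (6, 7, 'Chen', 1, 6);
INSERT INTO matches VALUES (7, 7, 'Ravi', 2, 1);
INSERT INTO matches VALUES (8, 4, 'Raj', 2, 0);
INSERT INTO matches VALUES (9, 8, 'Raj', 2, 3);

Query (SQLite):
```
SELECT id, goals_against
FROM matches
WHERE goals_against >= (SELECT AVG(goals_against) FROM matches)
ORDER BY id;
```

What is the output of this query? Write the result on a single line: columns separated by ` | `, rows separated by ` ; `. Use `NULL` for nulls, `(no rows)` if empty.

1 | 4 ; 2 | 4 ; 4 | 5 ; 5 | 5 ; 6 | 6

Scalar subquery: AVG(goals_against) over all matches rows = 3.444444 (≈; comparison uses full precision).
Keep rows where goals_against >= that value.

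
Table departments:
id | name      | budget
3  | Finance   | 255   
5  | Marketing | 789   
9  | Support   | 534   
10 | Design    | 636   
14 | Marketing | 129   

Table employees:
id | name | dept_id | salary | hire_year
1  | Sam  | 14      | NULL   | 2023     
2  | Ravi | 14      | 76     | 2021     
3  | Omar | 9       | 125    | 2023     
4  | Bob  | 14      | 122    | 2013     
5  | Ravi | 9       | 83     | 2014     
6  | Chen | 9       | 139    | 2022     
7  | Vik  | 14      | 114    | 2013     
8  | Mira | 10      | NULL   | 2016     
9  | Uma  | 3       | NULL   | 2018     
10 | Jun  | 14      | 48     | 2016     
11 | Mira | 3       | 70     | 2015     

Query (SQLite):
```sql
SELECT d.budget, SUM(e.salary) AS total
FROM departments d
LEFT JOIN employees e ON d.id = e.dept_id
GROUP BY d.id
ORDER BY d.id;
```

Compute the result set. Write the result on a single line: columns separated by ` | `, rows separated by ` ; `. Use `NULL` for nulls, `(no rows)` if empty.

255 | 70 ; 789 | NULL ; 534 | 347 ; 636 | NULL ; 129 | 360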